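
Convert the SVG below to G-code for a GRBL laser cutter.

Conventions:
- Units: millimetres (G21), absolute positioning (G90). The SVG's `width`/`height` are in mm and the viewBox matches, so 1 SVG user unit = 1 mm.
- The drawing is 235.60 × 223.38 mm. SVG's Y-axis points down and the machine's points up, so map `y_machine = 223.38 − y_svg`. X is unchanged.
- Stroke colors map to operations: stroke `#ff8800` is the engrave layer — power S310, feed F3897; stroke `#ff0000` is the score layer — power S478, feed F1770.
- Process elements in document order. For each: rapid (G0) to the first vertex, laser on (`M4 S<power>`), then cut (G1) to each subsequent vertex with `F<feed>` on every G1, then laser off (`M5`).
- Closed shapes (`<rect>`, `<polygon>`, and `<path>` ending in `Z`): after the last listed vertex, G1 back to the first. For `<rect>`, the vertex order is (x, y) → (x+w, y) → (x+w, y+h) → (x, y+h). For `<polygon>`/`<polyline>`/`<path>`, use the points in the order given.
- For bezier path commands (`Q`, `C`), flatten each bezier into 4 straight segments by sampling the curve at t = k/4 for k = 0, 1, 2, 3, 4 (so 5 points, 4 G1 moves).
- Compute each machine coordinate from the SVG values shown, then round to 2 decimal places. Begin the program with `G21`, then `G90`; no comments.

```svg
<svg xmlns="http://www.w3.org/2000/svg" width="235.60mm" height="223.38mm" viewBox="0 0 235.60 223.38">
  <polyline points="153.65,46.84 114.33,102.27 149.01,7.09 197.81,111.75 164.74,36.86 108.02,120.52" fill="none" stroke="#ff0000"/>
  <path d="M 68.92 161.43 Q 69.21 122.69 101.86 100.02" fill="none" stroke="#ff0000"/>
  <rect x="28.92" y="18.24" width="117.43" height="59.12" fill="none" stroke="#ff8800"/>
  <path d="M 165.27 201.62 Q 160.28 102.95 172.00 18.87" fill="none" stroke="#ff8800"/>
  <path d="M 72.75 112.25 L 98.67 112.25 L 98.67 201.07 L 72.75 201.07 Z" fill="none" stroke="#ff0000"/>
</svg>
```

G21
G90
G0 X153.65 Y176.54
M4 S478
G1 X114.33 Y121.11 F1770
G1 X149.01 Y216.29 F1770
G1 X197.81 Y111.63 F1770
G1 X164.74 Y186.52 F1770
G1 X108.02 Y102.86 F1770
M5
G0 X68.92 Y61.95
M4 S478
G1 X71.09 Y80.32 F1770
G1 X77.30 Y96.67 F1770
G1 X87.56 Y111.02 F1770
G1 X101.86 Y123.36 F1770
M5
G0 X28.92 Y205.14
M4 S310
G1 X146.35 Y205.14 F3897
G1 X146.35 Y146.02 F3897
G1 X28.92 Y146.02 F3897
G1 X28.92 Y205.14 F3897
M5
G0 X165.27 Y21.76
M4 S310
G1 X163.82 Y70.18 F3897
G1 X164.46 Y116.78 F3897
G1 X167.18 Y161.56 F3897
G1 X172.00 Y204.51 F3897
M5
G0 X72.75 Y111.13
M4 S478
G1 X98.67 Y111.13 F1770
G1 X98.67 Y22.31 F1770
G1 X72.75 Y22.31 F1770
G1 X72.75 Y111.13 F1770
M5

viewBox `0 0 235.60 223.38` with mm width/height → 1 unit = 1 mm. Flip: y_m = 223.38 − y_svg.

**Shape 1** — `<polyline>` open polyline, stroke `#ff0000` → score (S478, F1770). Machine vertices: (153.65,176.54) → (114.33,121.11) → (149.01,216.29) → (197.81,111.63) → (164.74,186.52) → (108.02,102.86). Open path.

**Shape 2** — `<path>` quadratic bezier, stroke `#ff0000` → score (S478, F1770). Control points (SVG): P0=(68.92,161.43), P1=(69.21,122.69), P2=(101.86,100.02); sampled at t=k/4. Machine vertices: (68.92,61.95) → (71.09,80.32) → (77.30,96.67) → (87.56,111.02) → (101.86,123.36). Open path.

**Shape 3** — `<rect>` rectangle, stroke `#ff8800` → engrave (S310, F3897). Machine vertices: (28.92,205.14) → (146.35,205.14) → (146.35,146.02) → (28.92,146.02) → (28.92,205.14). Closed: final G1 returns to the first vertex.

**Shape 4** — `<path>` quadratic bezier, stroke `#ff8800` → engrave (S310, F3897). Control points (SVG): P0=(165.27,201.62), P1=(160.28,102.95), P2=(172.00,18.87); sampled at t=k/4. Machine vertices: (165.27,21.76) → (163.82,70.18) → (164.46,116.78) → (167.18,161.56) → (172.00,204.51). Open path.

**Shape 5** — `<path>` rectangle, stroke `#ff0000` → score (S478, F1770). Machine vertices: (72.75,111.13) → (98.67,111.13) → (98.67,22.31) → (72.75,22.31) → (72.75,111.13). Closed: final G1 returns to the first vertex.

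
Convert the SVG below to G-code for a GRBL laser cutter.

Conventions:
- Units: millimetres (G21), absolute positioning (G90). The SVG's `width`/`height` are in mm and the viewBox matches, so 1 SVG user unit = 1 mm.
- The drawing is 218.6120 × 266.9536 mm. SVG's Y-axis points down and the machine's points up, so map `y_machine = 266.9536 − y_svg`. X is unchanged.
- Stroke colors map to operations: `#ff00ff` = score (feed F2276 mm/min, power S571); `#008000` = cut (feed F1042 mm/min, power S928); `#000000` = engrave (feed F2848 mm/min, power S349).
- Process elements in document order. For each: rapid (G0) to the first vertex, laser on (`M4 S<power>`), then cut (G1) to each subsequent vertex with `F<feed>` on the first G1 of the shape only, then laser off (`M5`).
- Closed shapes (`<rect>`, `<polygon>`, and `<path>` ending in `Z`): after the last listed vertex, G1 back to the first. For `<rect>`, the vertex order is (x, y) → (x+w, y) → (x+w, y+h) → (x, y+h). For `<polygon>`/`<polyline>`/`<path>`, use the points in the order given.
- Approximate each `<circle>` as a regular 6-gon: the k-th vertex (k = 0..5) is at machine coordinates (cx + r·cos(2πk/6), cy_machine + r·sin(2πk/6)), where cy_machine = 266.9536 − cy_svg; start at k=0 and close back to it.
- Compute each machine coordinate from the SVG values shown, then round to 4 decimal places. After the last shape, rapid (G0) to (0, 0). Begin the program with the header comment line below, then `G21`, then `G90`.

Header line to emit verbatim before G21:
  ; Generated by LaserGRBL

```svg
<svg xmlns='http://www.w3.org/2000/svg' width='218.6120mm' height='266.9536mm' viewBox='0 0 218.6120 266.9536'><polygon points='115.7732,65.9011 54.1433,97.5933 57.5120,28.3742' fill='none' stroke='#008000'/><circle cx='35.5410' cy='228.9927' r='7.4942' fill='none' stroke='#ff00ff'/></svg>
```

; Generated by LaserGRBL
G21
G90
G0 X115.7732 Y201.0525
M4 S928
G1 X54.1433 Y169.3603 F1042
G1 X57.5120 Y238.5794
G1 X115.7732 Y201.0525
M5
G0 X43.0352 Y37.9609
M4 S571
G1 X39.2881 Y44.4511 F2276
G1 X31.7939 Y44.4511
G1 X28.0468 Y37.9609
G1 X31.7939 Y31.4707
G1 X39.2881 Y31.4707
G1 X43.0352 Y37.9609
M5
G0 X0.0000 Y0.0000

Since the viewBox matches the mm dimensions, user units are millimetres directly. The only transform is the Y-flip y_m = 266.9536 − y_svg.

Shape 1 is a regular polygon drawn with `<polygon>`. Its stroke #008000 means cut at S928, F1042. After flipping Y the toolpath is (115.7732,201.0525) → (54.1433,169.3603) → (57.5120,238.5794) → (115.7732,201.0525), returning to the start.

Shape 2 is a circle drawn with `<circle>`. Its stroke #ff00ff means score at S571, F2276. After flipping Y the toolpath is (43.0352,37.9609) → (39.2881,44.4511) → (31.7939,44.4511) → (28.0468,37.9609) → (31.7939,31.4707) → (39.2881,31.4707) → (43.0352,37.9609), returning to the start.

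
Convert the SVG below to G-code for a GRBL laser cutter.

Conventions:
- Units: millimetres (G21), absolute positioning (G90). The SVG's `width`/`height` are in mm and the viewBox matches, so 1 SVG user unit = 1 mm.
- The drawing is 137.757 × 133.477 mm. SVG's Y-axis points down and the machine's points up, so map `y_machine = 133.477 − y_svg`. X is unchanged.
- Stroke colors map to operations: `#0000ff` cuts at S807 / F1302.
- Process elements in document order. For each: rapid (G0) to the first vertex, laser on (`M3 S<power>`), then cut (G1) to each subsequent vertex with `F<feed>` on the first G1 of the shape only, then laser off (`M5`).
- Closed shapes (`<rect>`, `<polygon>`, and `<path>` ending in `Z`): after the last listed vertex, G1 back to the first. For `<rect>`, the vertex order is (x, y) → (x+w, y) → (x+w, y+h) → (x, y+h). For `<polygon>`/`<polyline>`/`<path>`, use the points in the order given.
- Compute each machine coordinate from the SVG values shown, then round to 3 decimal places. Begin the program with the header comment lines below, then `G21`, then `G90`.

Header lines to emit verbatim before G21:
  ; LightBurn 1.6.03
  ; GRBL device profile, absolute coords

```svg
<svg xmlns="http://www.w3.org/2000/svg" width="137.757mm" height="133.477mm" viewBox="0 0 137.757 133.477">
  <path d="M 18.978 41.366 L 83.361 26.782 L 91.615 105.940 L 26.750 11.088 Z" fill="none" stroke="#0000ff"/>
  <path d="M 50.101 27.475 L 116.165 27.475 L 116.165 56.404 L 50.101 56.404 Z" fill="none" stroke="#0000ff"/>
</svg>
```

; LightBurn 1.6.03
; GRBL device profile, absolute coords
G21
G90
G0 X18.978 Y92.111
M3 S807
G1 X83.361 Y106.695 F1302
G1 X91.615 Y27.537
G1 X26.750 Y122.389
G1 X18.978 Y92.111
M5
G0 X50.101 Y106.002
M3 S807
G1 X116.165 Y106.002 F1302
G1 X116.165 Y77.073
G1 X50.101 Y77.073
G1 X50.101 Y106.002
M5

viewBox `0 0 137.757 133.477` with mm width/height → 1 unit = 1 mm. Flip: y_m = 133.477 − y_svg.

**Shape 1** — `<path>` closed polygon, stroke `#0000ff` → cut (S807, F1302). Machine vertices: (18.978,92.111) → (83.361,106.695) → (91.615,27.537) → (26.750,122.389) → (18.978,92.111). Closed: final G1 returns to the first vertex.

**Shape 2** — `<path>` rectangle, stroke `#0000ff` → cut (S807, F1302). Machine vertices: (50.101,106.002) → (116.165,106.002) → (116.165,77.073) → (50.101,77.073) → (50.101,106.002). Closed: final G1 returns to the first vertex.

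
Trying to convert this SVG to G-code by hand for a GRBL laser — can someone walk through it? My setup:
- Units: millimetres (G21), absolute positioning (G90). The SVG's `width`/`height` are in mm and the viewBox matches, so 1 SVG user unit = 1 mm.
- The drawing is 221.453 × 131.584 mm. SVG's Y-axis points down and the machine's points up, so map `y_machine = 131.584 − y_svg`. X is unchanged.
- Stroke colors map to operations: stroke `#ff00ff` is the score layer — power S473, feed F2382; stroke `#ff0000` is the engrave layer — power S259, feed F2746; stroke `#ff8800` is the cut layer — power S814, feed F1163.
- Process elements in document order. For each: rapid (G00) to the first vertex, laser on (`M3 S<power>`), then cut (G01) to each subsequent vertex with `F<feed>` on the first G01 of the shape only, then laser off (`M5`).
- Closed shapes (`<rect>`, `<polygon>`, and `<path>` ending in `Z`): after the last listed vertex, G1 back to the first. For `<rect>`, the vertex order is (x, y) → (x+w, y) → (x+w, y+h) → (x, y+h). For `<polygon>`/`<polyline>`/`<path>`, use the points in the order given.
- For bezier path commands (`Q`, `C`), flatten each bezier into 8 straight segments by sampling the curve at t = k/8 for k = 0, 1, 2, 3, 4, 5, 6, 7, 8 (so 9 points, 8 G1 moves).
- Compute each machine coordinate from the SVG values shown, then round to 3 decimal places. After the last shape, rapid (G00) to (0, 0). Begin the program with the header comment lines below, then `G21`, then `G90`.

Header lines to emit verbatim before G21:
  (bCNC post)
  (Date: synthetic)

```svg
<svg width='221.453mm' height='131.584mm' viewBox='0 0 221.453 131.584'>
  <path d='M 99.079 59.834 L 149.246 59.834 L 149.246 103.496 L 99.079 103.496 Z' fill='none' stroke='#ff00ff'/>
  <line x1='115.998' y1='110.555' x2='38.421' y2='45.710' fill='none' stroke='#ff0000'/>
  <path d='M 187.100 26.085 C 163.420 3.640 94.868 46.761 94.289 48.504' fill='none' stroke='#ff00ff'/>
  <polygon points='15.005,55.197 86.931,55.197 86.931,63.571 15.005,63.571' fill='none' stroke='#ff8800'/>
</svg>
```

viewBox `0 0 221.453 131.584` with mm width/height → 1 unit = 1 mm. Flip: y_m = 131.584 − y_svg.

**Shape 1** — `<path>` rectangle, stroke `#ff00ff` → score (S473, F2382). Machine vertices: (99.079,71.750) → (149.246,71.750) → (149.246,28.088) → (99.079,28.088) → (99.079,71.750). Closed: final G1 returns to the first vertex.

**Shape 2** — `<line>` line segment, stroke `#ff0000` → engrave (S259, F2746). Machine vertices: (115.998,21.029) → (38.421,85.874). Open path.

**Shape 3** — `<path>` cubic bezier, stroke `#ff00ff` → score (S473, F2382). Control points (SVG): P0=(187.100,26.085), P1=(163.420,3.640), P2=(94.868,46.761), P3=(94.289,48.504); sampled at t=k/8. Machine vertices: (187.100,105.499) → (176.337,111.051) → (162.690,111.710) → (147.480,108.729) → (132.032,103.360) → (117.666,96.858) → (105.705,90.475) → (97.472,85.464) → (94.289,83.080). Open path.

**Shape 4** — `<polygon>` rectangle, stroke `#ff8800` → cut (S814, F1163). Machine vertices: (15.005,76.387) → (86.931,76.387) → (86.931,68.013) → (15.005,68.013) → (15.005,76.387). Closed: final G1 returns to the first vertex.

(bCNC post)
(Date: synthetic)
G21
G90
G00 X99.079 Y71.750
M3 S473
G01 X149.246 Y71.750 F2382
G01 X149.246 Y28.088
G01 X99.079 Y28.088
G01 X99.079 Y71.750
M5
G00 X115.998 Y21.029
M3 S259
G01 X38.421 Y85.874 F2746
M5
G00 X187.100 Y105.499
M3 S473
G01 X176.337 Y111.051 F2382
G01 X162.690 Y111.710
G01 X147.480 Y108.729
G01 X132.032 Y103.360
G01 X117.666 Y96.858
G01 X105.705 Y90.475
G01 X97.472 Y85.464
G01 X94.289 Y83.080
M5
G00 X15.005 Y76.387
M3 S814
G01 X86.931 Y76.387 F1163
G01 X86.931 Y68.013
G01 X15.005 Y68.013
G01 X15.005 Y76.387
M5
G00 X0.000 Y0.000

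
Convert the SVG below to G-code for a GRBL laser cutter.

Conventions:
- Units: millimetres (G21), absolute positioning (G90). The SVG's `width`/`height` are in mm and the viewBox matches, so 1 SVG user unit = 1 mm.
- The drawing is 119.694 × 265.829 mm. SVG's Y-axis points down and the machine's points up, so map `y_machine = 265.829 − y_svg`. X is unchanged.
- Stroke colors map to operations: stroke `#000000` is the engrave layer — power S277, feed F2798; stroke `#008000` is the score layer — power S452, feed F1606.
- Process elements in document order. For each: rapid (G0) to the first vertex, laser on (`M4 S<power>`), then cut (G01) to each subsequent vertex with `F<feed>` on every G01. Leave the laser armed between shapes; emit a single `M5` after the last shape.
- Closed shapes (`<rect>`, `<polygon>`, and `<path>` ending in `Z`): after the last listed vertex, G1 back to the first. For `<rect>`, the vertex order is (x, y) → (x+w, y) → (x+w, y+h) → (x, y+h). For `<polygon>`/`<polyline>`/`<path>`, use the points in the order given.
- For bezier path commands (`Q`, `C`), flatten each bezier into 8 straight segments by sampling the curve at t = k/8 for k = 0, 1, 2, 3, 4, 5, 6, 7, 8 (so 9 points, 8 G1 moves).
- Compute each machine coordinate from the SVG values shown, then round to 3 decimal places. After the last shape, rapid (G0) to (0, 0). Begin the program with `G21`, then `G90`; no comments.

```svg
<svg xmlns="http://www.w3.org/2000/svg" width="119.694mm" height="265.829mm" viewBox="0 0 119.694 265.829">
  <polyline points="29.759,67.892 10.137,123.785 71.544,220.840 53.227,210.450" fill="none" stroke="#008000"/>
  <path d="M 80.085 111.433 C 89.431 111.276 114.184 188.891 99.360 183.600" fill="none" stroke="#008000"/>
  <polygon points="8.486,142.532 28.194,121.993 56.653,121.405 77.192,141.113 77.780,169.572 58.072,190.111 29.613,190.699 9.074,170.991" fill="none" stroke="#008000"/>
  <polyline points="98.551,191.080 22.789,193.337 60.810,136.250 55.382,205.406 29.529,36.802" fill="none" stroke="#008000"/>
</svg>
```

G21
G90
G0 X29.759 Y197.937
M4 S452
G01 X10.137 Y142.044 F1606
G01 X71.544 Y44.989 F1606
G01 X53.227 Y55.379 F1606
G0 X80.085 Y154.396
M4 S452
G01 X84.205 Y151.123 F1606
G01 X89.124 Y142.442 F1606
G01 X94.200 Y130.236 F1606
G01 X98.786 Y116.387 F1606
G01 X102.240 Y102.779 F1606
G01 X103.916 Y91.295 F1606
G01 X103.171 Y83.817 F1606
G01 X99.360 Y82.229 F1606
G0 X8.486 Y123.297
M4 S452
G01 X28.194 Y143.836 F1606
G01 X56.653 Y144.424 F1606
G01 X77.192 Y124.716 F1606
G01 X77.780 Y96.257 F1606
G01 X58.072 Y75.718 F1606
G01 X29.613 Y75.130 F1606
G01 X9.074 Y94.838 F1606
G01 X8.486 Y123.297 F1606
G0 X98.551 Y74.749
M4 S452
G01 X22.789 Y72.492 F1606
G01 X60.810 Y129.579 F1606
G01 X55.382 Y60.423 F1606
G01 X29.529 Y229.027 F1606
M5
G0 X0.000 Y0.000

viewBox `0 0 119.694 265.829` with mm width/height → 1 unit = 1 mm. Flip: y_m = 265.829 − y_svg.

**Shape 1** — `<polyline>` open polyline, stroke `#008000` → score (S452, F1606). Machine vertices: (29.759,197.937) → (10.137,142.044) → (71.544,44.989) → (53.227,55.379). Open path.

**Shape 2** — `<path>` cubic bezier, stroke `#008000` → score (S452, F1606). Control points (SVG): P0=(80.085,111.433), P1=(89.431,111.276), P2=(114.184,188.891), P3=(99.360,183.600); sampled at t=k/8. Machine vertices: (80.085,154.396) → (84.205,151.123) → (89.124,142.442) → (94.200,130.236) → (98.786,116.387) → (102.240,102.779) → (103.916,91.295) → (103.171,83.817) → (99.360,82.229). Open path.

**Shape 3** — `<polygon>` regular polygon, stroke `#008000` → score (S452, F1606). Machine vertices: (8.486,123.297) → (28.194,143.836) → (56.653,144.424) → (77.192,124.716) → (77.780,96.257) → (58.072,75.718) → (29.613,75.130) → (9.074,94.838) → (8.486,123.297). Closed: final G1 returns to the first vertex.

**Shape 4** — `<polyline>` open polyline, stroke `#008000` → score (S452, F1606). Machine vertices: (98.551,74.749) → (22.789,72.492) → (60.810,129.579) → (55.382,60.423) → (29.529,229.027). Open path.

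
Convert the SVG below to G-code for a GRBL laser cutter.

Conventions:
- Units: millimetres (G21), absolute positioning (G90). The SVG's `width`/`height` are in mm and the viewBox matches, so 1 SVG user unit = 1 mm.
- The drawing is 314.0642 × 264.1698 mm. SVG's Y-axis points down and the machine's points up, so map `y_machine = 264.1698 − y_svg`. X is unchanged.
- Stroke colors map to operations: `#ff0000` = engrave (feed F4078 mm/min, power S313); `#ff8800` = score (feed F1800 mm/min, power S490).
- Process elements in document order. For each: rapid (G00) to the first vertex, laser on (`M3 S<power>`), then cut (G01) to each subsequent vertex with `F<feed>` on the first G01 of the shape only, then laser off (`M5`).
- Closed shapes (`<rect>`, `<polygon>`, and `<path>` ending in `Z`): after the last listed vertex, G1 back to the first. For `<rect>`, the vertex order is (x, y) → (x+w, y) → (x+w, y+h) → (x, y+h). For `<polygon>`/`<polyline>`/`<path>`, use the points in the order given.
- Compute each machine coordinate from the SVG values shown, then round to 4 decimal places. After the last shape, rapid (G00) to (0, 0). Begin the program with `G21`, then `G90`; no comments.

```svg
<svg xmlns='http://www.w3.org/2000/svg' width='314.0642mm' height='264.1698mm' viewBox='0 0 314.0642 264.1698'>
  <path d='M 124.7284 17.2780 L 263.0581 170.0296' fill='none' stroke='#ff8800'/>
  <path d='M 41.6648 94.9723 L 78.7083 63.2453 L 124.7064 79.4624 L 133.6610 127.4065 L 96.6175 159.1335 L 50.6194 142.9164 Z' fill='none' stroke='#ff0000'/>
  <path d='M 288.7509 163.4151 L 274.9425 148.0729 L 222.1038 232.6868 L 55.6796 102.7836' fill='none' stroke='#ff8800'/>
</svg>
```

Since the viewBox matches the mm dimensions, user units are millimetres directly. The only transform is the Y-flip y_m = 264.1698 − y_svg.

Shape 1 is a line segment drawn with `<path>`. Its stroke #ff8800 means score at S490, F1800. After flipping Y the toolpath is (124.7284,246.8918) → (263.0581,94.1402).

Shape 2 is a regular polygon drawn with `<path>`. Its stroke #ff0000 means engrave at S313, F4078. After flipping Y the toolpath is (41.6648,169.1975) → (78.7083,200.9245) → (124.7064,184.7074) → (133.6610,136.7633) → (96.6175,105.0363) → (50.6194,121.2534) → (41.6648,169.1975), returning to the start.

Shape 3 is a open polyline drawn with `<path>`. Its stroke #ff8800 means score at S490, F1800. After flipping Y the toolpath is (288.7509,100.7547) → (274.9425,116.0969) → (222.1038,31.4830) → (55.6796,161.3862).

G21
G90
G00 X124.7284 Y246.8918
M3 S490
G01 X263.0581 Y94.1402 F1800
M5
G00 X41.6648 Y169.1975
M3 S313
G01 X78.7083 Y200.9245 F4078
G01 X124.7064 Y184.7074
G01 X133.6610 Y136.7633
G01 X96.6175 Y105.0363
G01 X50.6194 Y121.2534
G01 X41.6648 Y169.1975
M5
G00 X288.7509 Y100.7547
M3 S490
G01 X274.9425 Y116.0969 F1800
G01 X222.1038 Y31.4830
G01 X55.6796 Y161.3862
M5
G00 X0.0000 Y0.0000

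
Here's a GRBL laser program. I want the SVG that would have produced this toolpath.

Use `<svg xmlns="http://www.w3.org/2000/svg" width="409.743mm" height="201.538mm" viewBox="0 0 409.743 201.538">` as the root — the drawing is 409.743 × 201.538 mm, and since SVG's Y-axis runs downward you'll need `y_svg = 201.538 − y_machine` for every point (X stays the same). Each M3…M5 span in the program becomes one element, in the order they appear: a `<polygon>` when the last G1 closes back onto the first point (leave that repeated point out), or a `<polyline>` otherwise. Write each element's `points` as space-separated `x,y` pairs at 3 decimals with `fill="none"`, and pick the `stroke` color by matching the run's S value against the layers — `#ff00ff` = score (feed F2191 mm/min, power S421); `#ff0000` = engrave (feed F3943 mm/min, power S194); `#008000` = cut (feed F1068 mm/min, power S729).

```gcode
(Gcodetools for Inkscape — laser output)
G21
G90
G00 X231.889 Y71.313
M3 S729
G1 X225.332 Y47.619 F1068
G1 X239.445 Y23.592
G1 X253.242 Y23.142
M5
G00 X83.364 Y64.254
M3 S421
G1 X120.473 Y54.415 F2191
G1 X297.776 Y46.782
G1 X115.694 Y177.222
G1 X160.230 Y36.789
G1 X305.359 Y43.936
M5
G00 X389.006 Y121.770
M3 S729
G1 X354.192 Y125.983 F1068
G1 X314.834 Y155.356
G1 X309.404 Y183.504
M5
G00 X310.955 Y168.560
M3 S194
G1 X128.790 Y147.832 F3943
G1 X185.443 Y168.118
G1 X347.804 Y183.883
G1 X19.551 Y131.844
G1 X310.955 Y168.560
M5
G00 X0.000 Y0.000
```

<svg xmlns="http://www.w3.org/2000/svg" width="409.743mm" height="201.538mm" viewBox="0 0 409.743 201.538">
  <polyline points="231.889,130.225 225.332,153.919 239.445,177.946 253.242,178.396" fill="none" stroke="#008000"/>
  <polyline points="83.364,137.284 120.473,147.123 297.776,154.756 115.694,24.316 160.230,164.749 305.359,157.602" fill="none" stroke="#ff00ff"/>
  <polyline points="389.006,79.768 354.192,75.555 314.834,46.182 309.404,18.034" fill="none" stroke="#008000"/>
  <polygon points="310.955,32.978 128.790,53.706 185.443,33.420 347.804,17.655 19.551,69.694" fill="none" stroke="#ff0000"/>
</svg>

Each laser-on run becomes one SVG element. Flip Y back into SVG space with y_svg = 201.538 − y_machine.

Run 1: power S729 maps to stroke `#008000` (cut). The run is open, so emit a `<polyline>` with points (Y-flipped): 231.889,130.225 225.332,153.919 239.445,177.946 253.242,178.396.

Run 2: the run's S421 means `#ff00ff` (score). The run is open, so emit a `<polyline>` with points (Y-flipped): 83.364,137.284 120.473,147.123 297.776,154.756 115.694,24.316 160.230,164.749 305.359,157.602.

Run 3: S729 ⇒ cut layer `#008000`. The run is open, so emit a `<polyline>` with points (Y-flipped): 389.006,79.768 354.192,75.555 314.834,46.182 309.404,18.034.

Run 4: power S194 maps to stroke `#ff0000` (engrave). The run returns to its start, so emit a `<polygon>` with points (Y-flipped): 310.955,32.978 128.790,53.706 185.443,33.420 347.804,17.655 19.551,69.694.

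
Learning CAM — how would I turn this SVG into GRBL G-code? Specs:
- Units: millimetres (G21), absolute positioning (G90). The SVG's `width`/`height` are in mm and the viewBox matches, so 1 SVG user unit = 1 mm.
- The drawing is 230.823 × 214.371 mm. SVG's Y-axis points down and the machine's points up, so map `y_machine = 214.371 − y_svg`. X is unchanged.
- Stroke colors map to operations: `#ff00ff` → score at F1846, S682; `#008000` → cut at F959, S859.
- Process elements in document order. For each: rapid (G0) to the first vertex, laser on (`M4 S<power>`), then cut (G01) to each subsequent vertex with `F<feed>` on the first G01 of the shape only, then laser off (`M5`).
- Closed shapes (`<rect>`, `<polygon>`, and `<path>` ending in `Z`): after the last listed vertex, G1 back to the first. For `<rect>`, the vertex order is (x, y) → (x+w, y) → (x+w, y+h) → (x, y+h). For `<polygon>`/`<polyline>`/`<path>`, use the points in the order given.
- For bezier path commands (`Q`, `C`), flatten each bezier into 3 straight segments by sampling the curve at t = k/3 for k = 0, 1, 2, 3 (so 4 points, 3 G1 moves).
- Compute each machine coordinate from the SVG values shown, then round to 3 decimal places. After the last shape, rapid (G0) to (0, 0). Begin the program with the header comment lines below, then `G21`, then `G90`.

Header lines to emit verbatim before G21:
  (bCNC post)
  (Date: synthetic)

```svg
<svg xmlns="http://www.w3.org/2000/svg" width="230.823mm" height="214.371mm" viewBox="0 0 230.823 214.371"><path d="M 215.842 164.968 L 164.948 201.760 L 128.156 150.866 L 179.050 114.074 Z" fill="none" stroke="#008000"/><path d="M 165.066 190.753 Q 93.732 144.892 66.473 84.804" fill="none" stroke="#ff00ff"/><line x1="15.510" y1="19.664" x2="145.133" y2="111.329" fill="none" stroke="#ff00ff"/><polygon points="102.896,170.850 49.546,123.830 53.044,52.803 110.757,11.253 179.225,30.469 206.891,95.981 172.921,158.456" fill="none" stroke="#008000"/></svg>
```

(bCNC post)
(Date: synthetic)
G21
G90
G0 X215.842 Y49.403
M4 S859
G01 X164.948 Y12.611 F959
G01 X128.156 Y63.505
G01 X179.050 Y100.297
G01 X215.842 Y49.403
M5
G0 X165.066 Y23.618
M4 S682
G01 X122.407 Y55.773 F1846
G01 X89.543 Y91.089
G01 X66.473 Y129.567
M5
G0 X15.510 Y194.707
M4 S682
G01 X145.133 Y103.042 F1846
M5
G0 X102.896 Y43.521
M4 S859
G01 X49.546 Y90.541 F959
G01 X53.044 Y161.568
G01 X110.757 Y203.118
G01 X179.225 Y183.902
G01 X206.891 Y118.390
G01 X172.921 Y55.915
G01 X102.896 Y43.521
M5
G0 X0.000 Y0.000

viewBox `0 0 230.823 214.371` with mm width/height → 1 unit = 1 mm. Flip: y_m = 214.371 − y_svg.

**Shape 1** — `<path>` regular polygon, stroke `#008000` → cut (S859, F959). Machine vertices: (215.842,49.403) → (164.948,12.611) → (128.156,63.505) → (179.050,100.297) → (215.842,49.403). Closed: final G1 returns to the first vertex.

**Shape 2** — `<path>` quadratic bezier, stroke `#ff00ff` → score (S682, F1846). Control points (SVG): P0=(165.066,190.753), P1=(93.732,144.892), P2=(66.473,84.804); sampled at t=k/3. Machine vertices: (165.066,23.618) → (122.407,55.773) → (89.543,91.089) → (66.473,129.567). Open path.

**Shape 3** — `<line>` line segment, stroke `#ff00ff` → score (S682, F1846). Machine vertices: (15.510,194.707) → (145.133,103.042). Open path.

**Shape 4** — `<polygon>` regular polygon, stroke `#008000` → cut (S859, F959). Machine vertices: (102.896,43.521) → (49.546,90.541) → (53.044,161.568) → (110.757,203.118) → (179.225,183.902) → (206.891,118.390) → (172.921,55.915) → (102.896,43.521). Closed: final G1 returns to the first vertex.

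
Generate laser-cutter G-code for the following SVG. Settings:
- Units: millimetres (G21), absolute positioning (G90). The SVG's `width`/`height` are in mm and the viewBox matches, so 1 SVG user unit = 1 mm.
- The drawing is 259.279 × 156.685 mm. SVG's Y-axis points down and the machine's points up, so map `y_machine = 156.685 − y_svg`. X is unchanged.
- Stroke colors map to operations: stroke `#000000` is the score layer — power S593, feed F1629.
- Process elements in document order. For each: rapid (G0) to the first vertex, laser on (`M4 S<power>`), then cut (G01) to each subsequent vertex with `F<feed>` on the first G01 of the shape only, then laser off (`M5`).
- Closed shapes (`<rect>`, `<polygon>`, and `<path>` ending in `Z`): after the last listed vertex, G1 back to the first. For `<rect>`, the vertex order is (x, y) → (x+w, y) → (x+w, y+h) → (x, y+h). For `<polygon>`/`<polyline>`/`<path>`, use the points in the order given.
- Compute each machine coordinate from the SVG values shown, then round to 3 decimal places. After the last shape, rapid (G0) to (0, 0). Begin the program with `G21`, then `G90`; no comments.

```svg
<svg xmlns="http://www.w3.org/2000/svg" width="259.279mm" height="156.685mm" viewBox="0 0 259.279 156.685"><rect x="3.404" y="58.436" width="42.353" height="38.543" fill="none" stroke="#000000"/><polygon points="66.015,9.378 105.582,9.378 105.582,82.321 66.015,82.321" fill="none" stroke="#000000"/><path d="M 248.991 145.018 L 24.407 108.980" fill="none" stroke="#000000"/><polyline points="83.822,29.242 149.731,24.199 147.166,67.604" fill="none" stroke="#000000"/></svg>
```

G21
G90
G0 X3.404 Y98.249
M4 S593
G01 X45.757 Y98.249 F1629
G01 X45.757 Y59.706
G01 X3.404 Y59.706
G01 X3.404 Y98.249
M5
G0 X66.015 Y147.307
M4 S593
G01 X105.582 Y147.307 F1629
G01 X105.582 Y74.364
G01 X66.015 Y74.364
G01 X66.015 Y147.307
M5
G0 X248.991 Y11.667
M4 S593
G01 X24.407 Y47.705 F1629
M5
G0 X83.822 Y127.443
M4 S593
G01 X149.731 Y132.486 F1629
G01 X147.166 Y89.081
M5
G0 X0.000 Y0.000

Since the viewBox matches the mm dimensions, user units are millimetres directly. The only transform is the Y-flip y_m = 156.685 − y_svg.

Shape 1 is a rectangle drawn with `<rect>`. Its stroke #000000 means score at S593, F1629. After flipping Y the toolpath is (3.404,98.249) → (45.757,98.249) → (45.757,59.706) → (3.404,59.706) → (3.404,98.249), returning to the start.

Shape 2 is a rectangle drawn with `<polygon>`. Its stroke #000000 means score at S593, F1629. After flipping Y the toolpath is (66.015,147.307) → (105.582,147.307) → (105.582,74.364) → (66.015,74.364) → (66.015,147.307), returning to the start.

Shape 3 is a line segment drawn with `<path>`. Its stroke #000000 means score at S593, F1629. After flipping Y the toolpath is (248.991,11.667) → (24.407,47.705).

Shape 4 is a open polyline drawn with `<polyline>`. Its stroke #000000 means score at S593, F1629. After flipping Y the toolpath is (83.822,127.443) → (149.731,132.486) → (147.166,89.081).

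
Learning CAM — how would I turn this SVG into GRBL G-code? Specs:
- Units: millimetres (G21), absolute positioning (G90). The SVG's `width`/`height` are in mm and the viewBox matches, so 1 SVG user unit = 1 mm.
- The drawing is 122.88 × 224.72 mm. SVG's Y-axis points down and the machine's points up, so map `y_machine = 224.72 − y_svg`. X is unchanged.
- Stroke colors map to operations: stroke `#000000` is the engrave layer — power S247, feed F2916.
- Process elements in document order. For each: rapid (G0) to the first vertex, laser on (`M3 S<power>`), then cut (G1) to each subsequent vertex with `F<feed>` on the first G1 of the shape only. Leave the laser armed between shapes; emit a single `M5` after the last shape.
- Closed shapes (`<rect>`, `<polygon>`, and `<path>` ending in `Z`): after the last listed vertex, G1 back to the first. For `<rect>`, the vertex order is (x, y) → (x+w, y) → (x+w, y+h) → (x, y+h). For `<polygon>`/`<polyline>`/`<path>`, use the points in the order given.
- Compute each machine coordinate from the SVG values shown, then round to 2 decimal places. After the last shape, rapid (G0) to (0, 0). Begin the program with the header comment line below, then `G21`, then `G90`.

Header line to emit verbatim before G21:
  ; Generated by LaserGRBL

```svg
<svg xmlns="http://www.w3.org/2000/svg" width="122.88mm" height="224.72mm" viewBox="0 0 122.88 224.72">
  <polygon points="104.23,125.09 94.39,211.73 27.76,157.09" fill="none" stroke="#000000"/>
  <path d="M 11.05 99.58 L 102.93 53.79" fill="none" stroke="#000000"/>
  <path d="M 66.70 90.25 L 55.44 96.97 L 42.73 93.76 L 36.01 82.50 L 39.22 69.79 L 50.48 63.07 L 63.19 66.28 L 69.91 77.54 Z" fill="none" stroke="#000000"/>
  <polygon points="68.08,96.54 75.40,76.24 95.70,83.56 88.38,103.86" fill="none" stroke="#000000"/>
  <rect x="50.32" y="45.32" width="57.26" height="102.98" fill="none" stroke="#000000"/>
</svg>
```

1 u = 1 mm; y_m = 224.72 − y.

[1] `<polygon>` closed polygon, #000000→engrave S247 F2916: (104.23,99.63) → (94.39,12.99) → (27.76,67.63) → (104.23,99.63) (closed)

[2] `<path>` line segment, #000000→engrave S247 F2916: (11.05,125.14) → (102.93,170.93)

[3] `<path>` regular polygon, #000000→engrave S247 F2916: (66.70,134.47) → (55.44,127.75) → (42.73,130.96) → (36.01,142.22) → (39.22,154.93) → (50.48,161.65) → (63.19,158.44) → (69.91,147.18) → (66.70,134.47) (closed)

[4] `<polygon>` regular polygon, #000000→engrave S247 F2916: (68.08,128.18) → (75.40,148.48) → (95.70,141.16) → (88.38,120.86) → (68.08,128.18) (closed)

[5] `<rect>` rectangle, #000000→engrave S247 F2916: (50.32,179.40) → (107.58,179.40) → (107.58,76.42) → (50.32,76.42) → (50.32,179.40) (closed)

; Generated by LaserGRBL
G21
G90
G0 X104.23 Y99.63
M3 S247
G1 X94.39 Y12.99 F2916
G1 X27.76 Y67.63
G1 X104.23 Y99.63
G0 X11.05 Y125.14
M3 S247
G1 X102.93 Y170.93 F2916
G0 X66.70 Y134.47
M3 S247
G1 X55.44 Y127.75 F2916
G1 X42.73 Y130.96
G1 X36.01 Y142.22
G1 X39.22 Y154.93
G1 X50.48 Y161.65
G1 X63.19 Y158.44
G1 X69.91 Y147.18
G1 X66.70 Y134.47
G0 X68.08 Y128.18
M3 S247
G1 X75.40 Y148.48 F2916
G1 X95.70 Y141.16
G1 X88.38 Y120.86
G1 X68.08 Y128.18
G0 X50.32 Y179.40
M3 S247
G1 X107.58 Y179.40 F2916
G1 X107.58 Y76.42
G1 X50.32 Y76.42
G1 X50.32 Y179.40
M5
G0 X0.00 Y0.00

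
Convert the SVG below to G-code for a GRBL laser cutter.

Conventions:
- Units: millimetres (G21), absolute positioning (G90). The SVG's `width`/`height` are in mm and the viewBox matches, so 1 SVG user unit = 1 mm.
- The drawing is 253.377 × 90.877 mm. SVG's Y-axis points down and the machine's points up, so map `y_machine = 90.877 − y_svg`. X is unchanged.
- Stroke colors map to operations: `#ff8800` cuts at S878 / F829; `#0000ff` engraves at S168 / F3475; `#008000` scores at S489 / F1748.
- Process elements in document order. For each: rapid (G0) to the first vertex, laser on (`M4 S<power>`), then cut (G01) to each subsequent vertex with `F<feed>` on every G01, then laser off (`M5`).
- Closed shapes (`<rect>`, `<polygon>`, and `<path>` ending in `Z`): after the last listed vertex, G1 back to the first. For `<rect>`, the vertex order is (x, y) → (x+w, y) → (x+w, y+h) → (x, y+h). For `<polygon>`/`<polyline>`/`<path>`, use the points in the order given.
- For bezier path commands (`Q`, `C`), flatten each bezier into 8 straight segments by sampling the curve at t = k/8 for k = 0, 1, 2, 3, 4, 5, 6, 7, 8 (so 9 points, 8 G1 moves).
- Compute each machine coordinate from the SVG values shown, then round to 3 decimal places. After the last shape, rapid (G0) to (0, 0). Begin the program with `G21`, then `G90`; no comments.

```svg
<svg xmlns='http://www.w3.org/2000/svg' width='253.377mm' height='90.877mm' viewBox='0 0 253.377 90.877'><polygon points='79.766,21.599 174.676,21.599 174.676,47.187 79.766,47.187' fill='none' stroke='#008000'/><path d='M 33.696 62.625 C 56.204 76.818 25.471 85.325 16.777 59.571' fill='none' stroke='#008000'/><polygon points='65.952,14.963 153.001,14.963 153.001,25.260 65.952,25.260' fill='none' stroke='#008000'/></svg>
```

viewBox `0 0 253.377 90.877` with mm width/height → 1 unit = 1 mm. Flip: y_m = 90.877 − y_svg.

**Shape 1** — `<polygon>` rectangle, stroke `#008000` → score (S489, F1748). Machine vertices: (79.766,69.278) → (174.676,69.278) → (174.676,43.690) → (79.766,43.690) → (79.766,69.278). Closed: final G1 returns to the first vertex.

**Shape 2** — `<path>` cubic bezier, stroke `#008000` → score (S489, F1748). Control points (SVG): P0=(33.696,62.625), P1=(56.204,76.818), P2=(25.471,85.325), P3=(16.777,59.571); sampled at t=k/8. Machine vertices: (33.696,28.252) → (39.788,23.252) → (41.771,19.120) → (40.526,16.191) → (36.937,14.799) → (31.886,15.280) → (26.254,17.968) → (20.923,23.198) → (16.777,31.306). Open path.

**Shape 3** — `<polygon>` rectangle, stroke `#008000` → score (S489, F1748). Machine vertices: (65.952,75.914) → (153.001,75.914) → (153.001,65.617) → (65.952,65.617) → (65.952,75.914). Closed: final G1 returns to the first vertex.

G21
G90
G0 X79.766 Y69.278
M4 S489
G01 X174.676 Y69.278 F1748
G01 X174.676 Y43.690 F1748
G01 X79.766 Y43.690 F1748
G01 X79.766 Y69.278 F1748
M5
G0 X33.696 Y28.252
M4 S489
G01 X39.788 Y23.252 F1748
G01 X41.771 Y19.120 F1748
G01 X40.526 Y16.191 F1748
G01 X36.937 Y14.799 F1748
G01 X31.886 Y15.280 F1748
G01 X26.254 Y17.968 F1748
G01 X20.923 Y23.198 F1748
G01 X16.777 Y31.306 F1748
M5
G0 X65.952 Y75.914
M4 S489
G01 X153.001 Y75.914 F1748
G01 X153.001 Y65.617 F1748
G01 X65.952 Y65.617 F1748
G01 X65.952 Y75.914 F1748
M5
G0 X0.000 Y0.000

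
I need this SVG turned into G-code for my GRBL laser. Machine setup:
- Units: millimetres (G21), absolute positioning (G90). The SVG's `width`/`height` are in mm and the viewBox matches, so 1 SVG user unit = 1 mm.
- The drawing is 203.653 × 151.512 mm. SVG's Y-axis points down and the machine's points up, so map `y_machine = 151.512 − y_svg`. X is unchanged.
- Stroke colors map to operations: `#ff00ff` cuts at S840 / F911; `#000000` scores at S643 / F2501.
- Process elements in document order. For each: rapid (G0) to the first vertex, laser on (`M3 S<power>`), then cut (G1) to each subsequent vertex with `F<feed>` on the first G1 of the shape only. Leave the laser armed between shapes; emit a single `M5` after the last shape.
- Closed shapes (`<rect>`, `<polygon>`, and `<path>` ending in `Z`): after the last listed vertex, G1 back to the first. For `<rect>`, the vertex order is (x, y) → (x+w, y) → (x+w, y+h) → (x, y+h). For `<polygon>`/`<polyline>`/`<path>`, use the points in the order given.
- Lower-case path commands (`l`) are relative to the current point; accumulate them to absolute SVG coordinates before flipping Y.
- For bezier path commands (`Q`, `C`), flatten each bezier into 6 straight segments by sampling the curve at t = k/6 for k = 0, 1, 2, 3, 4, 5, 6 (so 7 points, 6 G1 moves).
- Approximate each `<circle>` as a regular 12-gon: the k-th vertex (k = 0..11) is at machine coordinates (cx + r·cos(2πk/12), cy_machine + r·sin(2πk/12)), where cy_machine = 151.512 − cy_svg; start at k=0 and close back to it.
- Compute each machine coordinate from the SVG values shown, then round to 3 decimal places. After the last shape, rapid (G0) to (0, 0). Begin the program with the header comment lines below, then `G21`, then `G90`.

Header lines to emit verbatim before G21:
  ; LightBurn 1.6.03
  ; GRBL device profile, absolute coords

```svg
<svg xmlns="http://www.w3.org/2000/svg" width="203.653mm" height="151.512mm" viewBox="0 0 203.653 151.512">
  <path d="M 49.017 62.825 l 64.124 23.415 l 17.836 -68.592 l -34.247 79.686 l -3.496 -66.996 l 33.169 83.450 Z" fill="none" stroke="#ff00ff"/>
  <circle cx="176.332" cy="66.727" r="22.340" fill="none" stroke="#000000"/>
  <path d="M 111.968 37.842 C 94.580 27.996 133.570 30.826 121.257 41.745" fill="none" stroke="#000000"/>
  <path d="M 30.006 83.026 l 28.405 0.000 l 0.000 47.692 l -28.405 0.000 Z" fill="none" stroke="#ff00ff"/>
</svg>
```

; LightBurn 1.6.03
; GRBL device profile, absolute coords
G21
G90
G0 X49.017 Y88.687
M3 S840
G1 X113.141 Y65.272 F911
G1 X130.977 Y133.864
G1 X96.730 Y54.178
G1 X93.234 Y121.174
G1 X126.403 Y37.724
G1 X49.017 Y88.687
G0 X198.672 Y84.785
M3 S643
G1 X195.679 Y95.955 F2501
G1 X187.502 Y104.132
G1 X176.332 Y107.125
G1 X165.162 Y104.132
G1 X156.985 Y95.955
G1 X153.992 Y84.785
G1 X156.985 Y73.615
G1 X165.162 Y65.438
G1 X176.332 Y62.445
G1 X187.502 Y65.438
G1 X195.679 Y73.615
G1 X198.672 Y84.785
G0 X111.968 Y113.670
M3 S643
G1 X107.474 Y117.558 F2501
G1 X109.384 Y119.461
G1 X114.709 Y119.505
G1 X120.457 Y117.820
G1 X123.637 Y114.531
G1 X121.257 Y109.767
G0 X30.006 Y68.486
M3 S840
G1 X58.411 Y68.486 F911
G1 X58.411 Y20.794
G1 X30.006 Y20.794
G1 X30.006 Y68.486
M5
G0 X0.000 Y0.000

viewBox `0 0 203.653 151.512` with mm width/height → 1 unit = 1 mm. Flip: y_m = 151.512 − y_svg.

**Shape 1** — `<path>` closed polygon, stroke `#ff00ff` → cut (S840, F911). Machine vertices: (49.017,88.687) → (113.141,65.272) → (130.977,133.864) → (96.730,54.178) → (93.234,121.174) → (126.403,37.724) → (49.017,88.687). Closed: final G1 returns to the first vertex.

**Shape 2** — `<circle>` circle, stroke `#000000` → score (S643, F2501). Machine vertices: (198.672,84.785) → (195.679,95.955) → (187.502,104.132) → (176.332,107.125) → (165.162,104.132) → (156.985,95.955) → (153.992,84.785) → (156.985,73.615) → (165.162,65.438) → (176.332,62.445) → (187.502,65.438) → (195.679,73.615) → (198.672,84.785). Closed: final G1 returns to the first vertex.

**Shape 3** — `<path>` cubic bezier, stroke `#000000` → score (S643, F2501). Control points (SVG): P0=(111.968,37.842), P1=(94.580,27.996), P2=(133.570,30.826), P3=(121.257,41.745); sampled at t=k/6. Machine vertices: (111.968,113.670) → (107.474,117.558) → (109.384,119.461) → (114.709,119.505) → (120.457,117.820) → (123.637,114.531) → (121.257,109.767). Open path.

**Shape 4** — `<path>` rectangle, stroke `#ff00ff` → cut (S840, F911). Machine vertices: (30.006,68.486) → (58.411,68.486) → (58.411,20.794) → (30.006,20.794) → (30.006,68.486). Closed: final G1 returns to the first vertex.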